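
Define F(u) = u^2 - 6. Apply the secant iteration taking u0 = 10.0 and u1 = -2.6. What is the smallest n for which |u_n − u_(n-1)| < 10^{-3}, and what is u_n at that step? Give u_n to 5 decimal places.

F(10.0) = 94.0000000, F(-2.6) = 0.7600000
u2 = -2.6000000 − 0.7600000·(-12.6000000)/(-93.2400000) = -2.7027027;  |Δ| = 0.1027027
F(-2.7027027) = 1.3046019
u3 = -2.7027027 − 1.3046019·(-0.1027027)/(0.5446019) = -2.4566769;  |Δ| = 0.2460258
F(-2.4566769) = 0.0352612
u4 = -2.4566769 − 0.0352612·(0.2460258)/(-1.2693407) = -2.4498425;  |Δ| = 0.0068344
F(-2.4498425) = 0.0017281
u5 = -2.4498425 − 0.0017281·(0.0068344)/(-0.0335331) = -2.4494903;  |Δ| = 0.0003522
|u5 − u4| = 0.0003522 < 10^{-3}

n = 5, u_n = -2.44949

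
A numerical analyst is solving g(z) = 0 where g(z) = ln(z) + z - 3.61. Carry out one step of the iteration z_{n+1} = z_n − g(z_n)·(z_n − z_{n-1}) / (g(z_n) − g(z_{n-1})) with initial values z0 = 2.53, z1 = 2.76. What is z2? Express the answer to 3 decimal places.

2.640

g(2.53) = -0.15178, g(2.76) = 0.16523
z2 = 2.76000 − 0.16523·(2.76000 − 2.53000) / (0.16523 − (-0.15178)) = 2.76000 − (0.03800)/(0.31701) = 2.64012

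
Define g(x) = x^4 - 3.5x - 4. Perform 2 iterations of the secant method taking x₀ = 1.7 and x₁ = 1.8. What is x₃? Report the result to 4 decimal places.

1.7899

g(1.7) = -1.597900, g(1.8) = 0.197600
x₂ = 1.800000 − 0.197600·(1.800000 − 1.700000) / (0.197600 − (-1.597900)) = 1.800000 − (0.019760)/(1.795500) = 1.788995
g(1.788995) = -0.018268
x₃ = 1.788995 − (-0.018268)·(1.788995 − 1.800000) / (-0.018268 − 0.197600) = 1.788995 − (0.000201)/(-0.215868) = 1.789926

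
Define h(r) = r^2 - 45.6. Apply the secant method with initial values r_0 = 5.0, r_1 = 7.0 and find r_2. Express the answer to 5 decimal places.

h(5.0) = -20.6000000, h(7.0) = 3.4000000
r_2 = 7.0000000 − 3.4000000·(7.0000000 − 5.0000000) / (3.4000000 − (-20.6000000)) = 7.0000000 − (6.8000000)/(24.0000000) = 6.7166667

6.71667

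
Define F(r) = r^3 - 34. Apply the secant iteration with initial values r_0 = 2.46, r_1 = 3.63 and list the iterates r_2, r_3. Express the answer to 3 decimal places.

F(2.46) = -19.11306, F(3.63) = 13.83215
r_2 = 3.63000 − 13.83215·(3.63000 − 2.46000) / (13.83215 − (-19.11306)) = 3.63000 − (16.18361)/(32.94521) = 3.13877
F(3.13877) = -3.07717
r_3 = 3.13877 − (-3.07717)·(3.13877 − 3.63000) / (-3.07717 − 13.83215) = 3.13877 − (1.51159)/(-16.90931) = 3.22817

3.139, 3.228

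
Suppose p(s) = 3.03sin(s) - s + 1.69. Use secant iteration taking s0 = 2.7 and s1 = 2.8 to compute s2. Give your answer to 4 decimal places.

2.7750

p(2.7) = 0.284961, p(2.8) = -0.094986
s2 = 2.800000 − (-0.094986)·(2.800000 − 2.700000) / (-0.094986 − 0.284961) = 2.800000 − (-0.009499)/(-0.379947) = 2.775000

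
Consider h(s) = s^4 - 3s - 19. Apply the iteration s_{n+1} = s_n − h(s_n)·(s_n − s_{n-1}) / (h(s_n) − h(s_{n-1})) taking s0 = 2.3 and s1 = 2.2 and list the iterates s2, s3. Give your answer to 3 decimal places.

h(2.3) = 2.08410, h(2.2) = -2.17440
s2 = 2.20000 − (-2.17440)·(2.20000 − 2.30000) / (-2.17440 − 2.08410) = 2.20000 − (0.21744)/(-4.25850) = 2.25106
h(2.25106) = -0.07593
s3 = 2.25106 − (-0.07593)·(2.25106 − 2.20000) / (-0.07593 − (-2.17440)) = 2.25106 − (-0.00388)/(2.09847) = 2.25291

2.251, 2.253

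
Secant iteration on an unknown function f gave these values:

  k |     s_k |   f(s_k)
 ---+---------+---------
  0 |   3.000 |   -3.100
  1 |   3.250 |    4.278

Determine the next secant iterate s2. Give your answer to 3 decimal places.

3.105

s2 = 3.250 − 4.278·(3.250 − 3.000) / (4.278 − (-3.100))
   = 3.250 − (1.06950)/(7.37800) = 3.10504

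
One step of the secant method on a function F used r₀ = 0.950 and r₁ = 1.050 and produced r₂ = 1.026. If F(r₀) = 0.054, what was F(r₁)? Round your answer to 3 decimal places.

-0.017

The secant line through (0.950, 0.054) and (1.050, F(r₁)) crosses zero at r₂ = 1.026.
So (0.950, 0.054), (1.050, F(r₁)), (1.026, 0) are collinear:
F(r₁) = 0.054 · (1.050 − 1.026) / (0.950 − 1.026) = 0.054 · (0.02400)/(-0.07600) = -0.01705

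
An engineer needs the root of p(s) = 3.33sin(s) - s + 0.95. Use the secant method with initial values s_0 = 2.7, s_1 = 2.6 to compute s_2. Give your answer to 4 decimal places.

2.6169

p(2.7) = -0.326825, p(2.6) = 0.066620
s_2 = 2.600000 − 0.066620·(2.600000 − 2.700000) / (0.066620 − (-0.326825)) = 2.600000 − (-0.006662)/(0.393445) = 2.616932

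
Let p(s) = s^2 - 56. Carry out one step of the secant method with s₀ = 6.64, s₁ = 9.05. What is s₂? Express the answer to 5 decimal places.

p(6.64) = -11.9104000, p(9.05) = 25.9025000
s₂ = 9.0500000 − 25.9025000·(9.0500000 − 6.6400000) / (25.9025000 − (-11.9104000)) = 9.0500000 − (62.4250250)/(37.8129000) = 7.3991077

7.39911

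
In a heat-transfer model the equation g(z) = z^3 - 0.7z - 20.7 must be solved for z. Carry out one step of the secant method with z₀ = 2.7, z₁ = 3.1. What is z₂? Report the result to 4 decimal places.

g(2.7) = -2.907000, g(3.1) = 6.921000
z₂ = 3.100000 − 6.921000·(3.100000 − 2.700000) / (6.921000 − (-2.907000)) = 3.100000 − (2.768400)/(9.828000) = 2.818315

2.8183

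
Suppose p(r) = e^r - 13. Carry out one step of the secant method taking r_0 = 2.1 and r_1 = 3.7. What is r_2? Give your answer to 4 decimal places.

p(2.1) = -4.833830, p(3.7) = 27.447304
r_2 = 3.700000 − 27.447304·(3.700000 − 2.100000) / (27.447304 − (-4.833830)) = 3.700000 − (43.915687)/(32.281134) = 2.339587

2.3396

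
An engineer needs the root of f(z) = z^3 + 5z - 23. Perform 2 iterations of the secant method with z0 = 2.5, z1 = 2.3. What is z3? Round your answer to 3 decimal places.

f(2.5) = 5.12500, f(2.3) = 0.66700
z2 = 2.30000 − 0.66700·(2.30000 − 2.50000) / (0.66700 − 5.12500) = 2.30000 − (-0.13340)/(-4.45800) = 2.27008
f(2.27008) = 0.04864
z3 = 2.27008 − 0.04864·(2.27008 − 2.30000) / (0.04864 − 0.66700) = 2.27008 − (-0.00146)/(-0.61836) = 2.26772

2.268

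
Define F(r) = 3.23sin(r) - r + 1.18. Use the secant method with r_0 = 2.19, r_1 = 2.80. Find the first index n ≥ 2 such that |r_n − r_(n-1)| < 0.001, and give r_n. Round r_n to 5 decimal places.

n = 4, r_n = 2.66417

F(2.19) = 1.6203211, F(2.80) = -0.5379883
r_2 = 2.8000000 − (-0.5379883)·(0.6100000)/(-2.1583094) = 2.6479491;  |Δ| = 0.1520509
F(2.6479491) = 0.0625462
r_3 = 2.6479491 − 0.0625462·(-0.1520509)/(0.6005345) = 2.6637854;  |Δ| = 0.0158362
F(2.6637854) = 0.0014757
r_4 = 2.6637854 − 0.0014757·(0.0158362)/(-0.0610705) = 2.6641680;  |Δ| = 0.0003827
|r_4 − r_3| = 0.0003827 < 0.001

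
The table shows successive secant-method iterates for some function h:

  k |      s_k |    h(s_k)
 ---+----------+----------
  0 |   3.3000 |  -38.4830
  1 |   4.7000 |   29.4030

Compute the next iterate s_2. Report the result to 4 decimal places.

4.0936

s_2 = 4.7000 − 29.4030·(4.7000 − 3.3000) / (29.4030 − (-38.4830))
   = 4.7000 − (41.164200)/(67.886000) = 4.093628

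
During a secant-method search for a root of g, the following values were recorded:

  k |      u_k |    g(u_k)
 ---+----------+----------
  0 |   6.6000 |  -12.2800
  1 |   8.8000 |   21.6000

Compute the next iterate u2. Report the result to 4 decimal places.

7.3974

u2 = 8.8000 − 21.6000·(8.8000 − 6.6000) / (21.6000 − (-12.2800))
   = 8.8000 − (47.520000)/(33.880000) = 7.397403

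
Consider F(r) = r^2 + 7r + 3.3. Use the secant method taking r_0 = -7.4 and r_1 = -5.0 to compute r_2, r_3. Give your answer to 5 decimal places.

-6.24074, -6.57991

F(-7.4) = 6.2600000, F(-5.0) = -6.7000000
r_2 = -5.0000000 − (-6.7000000)·(-5.0000000 − (-7.4000000)) / (-6.7000000 − 6.2600000) = -5.0000000 − (-16.0800000)/(-12.9600000) = -6.2407407
F(-6.2407407) = -1.4383402
r_3 = -6.2407407 − (-1.4383402)·(-6.2407407 − (-5.0000000)) / (-1.4383402 − (-6.7000000)) = -6.2407407 − (1.7846073)/(5.2616598) = -6.5799127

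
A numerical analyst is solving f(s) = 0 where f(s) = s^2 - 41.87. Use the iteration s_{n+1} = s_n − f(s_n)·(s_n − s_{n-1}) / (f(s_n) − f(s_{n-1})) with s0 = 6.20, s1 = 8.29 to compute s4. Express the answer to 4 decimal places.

6.4707

f(6.20) = -3.430000, f(8.29) = 26.854100
s2 = 8.290000 − 26.854100·(8.290000 − 6.200000) / (26.854100 − (-3.430000)) = 8.290000 − (56.125069)/(30.284100) = 6.436715
f(6.436715) = -0.438700
s3 = 6.436715 − (-0.438700)·(6.436715 − 8.290000) / (-0.438700 − 26.854100) = 6.436715 − (0.813037)/(-27.292800) = 6.466504
f(6.466504) = -0.054321
s4 = 6.466504 − (-0.054321)·(6.466504 − 6.436715) / (-0.054321 − (-0.438700)) = 6.466504 − (-0.001618)/(0.384379) = 6.470714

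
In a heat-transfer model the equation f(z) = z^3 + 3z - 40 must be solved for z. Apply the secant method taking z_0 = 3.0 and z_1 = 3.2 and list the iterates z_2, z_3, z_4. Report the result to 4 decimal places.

f(3.0) = -4.000000, f(3.2) = 2.368000
z_2 = 3.200000 − 2.368000·(3.200000 − 3.000000) / (2.368000 − (-4.000000)) = 3.200000 − (0.473600)/(6.368000) = 3.125628
f(3.125628) = -0.087131
z_3 = 3.125628 − (-0.087131)·(3.125628 − 3.200000) / (-0.087131 − 2.368000) = 3.125628 − (0.006480)/(-2.455131) = 3.128268
f(3.128268) = -0.001790
z_4 = 3.128268 − (-0.001790)·(3.128268 − 3.125628) / (-0.001790 − (-0.087131)) = 3.128268 − (-0.000005)/(0.085341) = 3.128323

3.1256, 3.1283, 3.1283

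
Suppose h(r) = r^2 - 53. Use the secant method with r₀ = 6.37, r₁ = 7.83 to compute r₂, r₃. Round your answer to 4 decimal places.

h(6.37) = -12.423100, h(7.83) = 8.308900
r₂ = 7.830000 − 8.308900·(7.830000 − 6.370000) / (8.308900 − (-12.423100)) = 7.830000 − (12.130994)/(20.732000) = 7.244866
h(7.244866) = -0.511914
r₃ = 7.244866 − (-0.511914)·(7.244866 − 7.830000) / (-0.511914 − 8.308900) = 7.244866 − (0.299538)/(-8.820814) = 7.278824

7.2449, 7.2788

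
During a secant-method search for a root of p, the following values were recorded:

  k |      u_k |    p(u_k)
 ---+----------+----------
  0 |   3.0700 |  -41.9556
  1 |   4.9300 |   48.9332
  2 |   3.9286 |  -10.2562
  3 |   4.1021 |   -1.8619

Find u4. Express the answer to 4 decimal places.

4.1406

u4 = 4.1021 − (-1.8619)·(4.1021 − 3.9286) / (-1.8619 − (-10.2562))
   = 4.1021 − (-0.323040)/(8.394300) = 4.140583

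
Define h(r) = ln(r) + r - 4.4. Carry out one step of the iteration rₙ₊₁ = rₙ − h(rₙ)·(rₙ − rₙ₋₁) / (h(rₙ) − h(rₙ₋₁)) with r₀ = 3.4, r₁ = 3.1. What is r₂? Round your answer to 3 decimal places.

h(3.4) = 0.22378, h(3.1) = -0.16860
r₂ = 3.10000 − (-0.16860)·(3.10000 − 3.40000) / (-0.16860 − 0.22378) = 3.10000 − (0.05058)/(-0.39237) = 3.22891

3.229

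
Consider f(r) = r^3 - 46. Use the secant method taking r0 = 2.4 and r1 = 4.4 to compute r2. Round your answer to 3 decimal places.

f(2.4) = -32.17600, f(4.4) = 39.18400
r2 = 4.40000 − 39.18400·(4.40000 − 2.40000) / (39.18400 − (-32.17600)) = 4.40000 − (78.36800)/(71.36000) = 3.30179

3.302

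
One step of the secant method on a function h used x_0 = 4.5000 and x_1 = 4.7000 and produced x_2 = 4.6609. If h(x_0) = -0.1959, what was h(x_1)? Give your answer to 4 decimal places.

The secant line through (4.5000, -0.1959) and (4.7000, h(x_1)) crosses zero at x_2 = 4.6609.
So (4.5000, -0.1959), (4.7000, h(x_1)), (4.6609, 0) are collinear:
h(x_1) = -0.1959 · (4.7000 − 4.6609) / (4.5000 − 4.6609) = -0.1959 · (0.039100)/(-0.160900) = 0.047605

0.0476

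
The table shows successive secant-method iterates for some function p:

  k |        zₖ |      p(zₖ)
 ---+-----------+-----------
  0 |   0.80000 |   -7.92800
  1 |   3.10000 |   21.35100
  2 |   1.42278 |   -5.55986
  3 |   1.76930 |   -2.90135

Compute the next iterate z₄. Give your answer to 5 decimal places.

z₄ = 1.76930 − (-2.90135)·(1.76930 − 1.42278) / (-2.90135 − (-5.55986))
   = 1.76930 − (-1.0053758)/(2.6585100) = 2.1474727

2.14747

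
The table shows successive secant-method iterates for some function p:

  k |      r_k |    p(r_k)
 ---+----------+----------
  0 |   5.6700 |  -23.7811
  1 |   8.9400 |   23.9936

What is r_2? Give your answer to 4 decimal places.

r_2 = 8.9400 − 23.9936·(8.9400 − 5.6700) / (23.9936 − (-23.7811))
   = 8.9400 − (78.459072)/(47.774700) = 7.297728

7.2977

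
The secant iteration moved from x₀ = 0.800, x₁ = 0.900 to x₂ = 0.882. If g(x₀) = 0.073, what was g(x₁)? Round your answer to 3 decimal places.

-0.016

The secant line through (0.800, 0.073) and (0.900, g(x₁)) crosses zero at x₂ = 0.882.
So (0.800, 0.073), (0.900, g(x₁)), (0.882, 0) are collinear:
g(x₁) = 0.073 · (0.900 − 0.882) / (0.800 − 0.882) = 0.073 · (0.01800)/(-0.08200) = -0.01602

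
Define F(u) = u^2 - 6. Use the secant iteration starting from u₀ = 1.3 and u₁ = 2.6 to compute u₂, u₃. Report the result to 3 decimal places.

F(1.3) = -4.31000, F(2.6) = 0.76000
u₂ = 2.60000 − 0.76000·(2.60000 − 1.30000) / (0.76000 − (-4.31000)) = 2.60000 − (0.98800)/(5.07000) = 2.40513
F(2.40513) = -0.21536
u₃ = 2.40513 − (-0.21536)·(2.40513 − 2.60000) / (-0.21536 − 0.76000) = 2.40513 − (0.04197)/(-0.97536) = 2.44816

2.405, 2.448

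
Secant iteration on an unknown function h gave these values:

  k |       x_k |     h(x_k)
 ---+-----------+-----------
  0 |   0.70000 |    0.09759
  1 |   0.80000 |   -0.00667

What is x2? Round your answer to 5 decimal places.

x2 = 0.80000 − (-0.00667)·(0.80000 − 0.70000) / (-0.00667 − 0.09759)
   = 0.80000 − (-0.0006670)/(-0.1042600) = 0.7936025

0.79360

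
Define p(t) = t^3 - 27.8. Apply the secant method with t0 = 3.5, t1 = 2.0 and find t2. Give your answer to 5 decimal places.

2.85161

p(3.5) = 15.0750000, p(2.0) = -19.8000000
t2 = 2.0000000 − (-19.8000000)·(2.0000000 − 3.5000000) / (-19.8000000 − 15.0750000) = 2.0000000 − (29.7000000)/(-34.8750000) = 2.8516129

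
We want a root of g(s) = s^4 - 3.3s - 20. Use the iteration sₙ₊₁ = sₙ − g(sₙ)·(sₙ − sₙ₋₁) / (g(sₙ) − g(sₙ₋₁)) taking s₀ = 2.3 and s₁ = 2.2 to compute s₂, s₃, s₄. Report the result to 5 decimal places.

2.29068, 2.29130, 2.29126

g(2.3) = 0.3941000, g(2.2) = -3.8344000
s₂ = 2.2000000 − (-3.8344000)·(2.2000000 − 2.3000000) / (-3.8344000 − 0.3941000) = 2.2000000 − (0.3834400)/(-4.2285000) = 2.2906799
g(2.2906799) = -0.0259842
s₃ = 2.2906799 − (-0.0259842)·(2.2906799 − 2.2000000) / (-0.0259842 − (-3.8344000)) = 2.2906799 − (-0.0023562)/(3.8084158) = 2.2912986
g(2.2912986) = 0.0017322
s₄ = 2.2912986 − 0.0017322·(2.2912986 − 2.2906799) / (0.0017322 − (-0.0259842)) = 2.2912986 − (0.0000011)/(0.0277164) = 2.2912599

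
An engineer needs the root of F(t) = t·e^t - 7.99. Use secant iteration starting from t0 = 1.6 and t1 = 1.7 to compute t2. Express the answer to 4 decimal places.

1.6047

F(1.6) = -0.065148, F(1.7) = 1.315711
t2 = 1.700000 − 1.315711·(1.700000 − 1.600000) / (1.315711 − (-0.065148)) = 1.700000 − (0.131571)/(1.380859) = 1.604718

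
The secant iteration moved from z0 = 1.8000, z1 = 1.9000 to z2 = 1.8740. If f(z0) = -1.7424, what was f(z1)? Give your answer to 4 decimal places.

0.6122

The secant line through (1.8000, -1.7424) and (1.9000, f(z1)) crosses zero at z2 = 1.8740.
So (1.8000, -1.7424), (1.9000, f(z1)), (1.8740, 0) are collinear:
f(z1) = -1.7424 · (1.9000 − 1.8740) / (1.8000 − 1.8740) = -1.7424 · (0.026000)/(-0.074000) = 0.612195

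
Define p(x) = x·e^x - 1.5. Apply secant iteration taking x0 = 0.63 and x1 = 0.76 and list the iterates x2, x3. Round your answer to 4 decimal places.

0.7232, 0.7258

p(0.63) = -0.317105, p(0.76) = 0.125090
x2 = 0.760000 − 0.125090·(0.760000 − 0.630000) / (0.125090 − (-0.317105)) = 0.760000 − (0.016262)/(0.442195) = 0.723225
p(0.723225) = -0.009383
x3 = 0.723225 − (-0.009383)·(0.723225 − 0.760000) / (-0.009383 − 0.125090) = 0.723225 − (0.000345)/(-0.134473) = 0.725791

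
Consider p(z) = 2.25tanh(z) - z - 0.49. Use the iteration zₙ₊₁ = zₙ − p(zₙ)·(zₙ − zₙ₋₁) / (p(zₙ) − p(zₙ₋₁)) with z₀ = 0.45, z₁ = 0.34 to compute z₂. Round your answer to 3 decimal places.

0.440

p(0.45) = 0.00927, p(0.34) = -0.09318
z₂ = 0.34000 − (-0.09318)·(0.34000 − 0.45000) / (-0.09318 − 0.00927) = 0.34000 − (0.01025)/(-0.10245) = 0.44004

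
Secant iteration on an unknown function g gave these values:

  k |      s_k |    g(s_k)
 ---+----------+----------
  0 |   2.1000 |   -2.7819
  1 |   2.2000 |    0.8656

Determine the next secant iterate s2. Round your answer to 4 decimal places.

s2 = 2.2000 − 0.8656·(2.2000 − 2.1000) / (0.8656 − (-2.7819))
   = 2.2000 − (0.086560)/(3.647500) = 2.176269

2.1763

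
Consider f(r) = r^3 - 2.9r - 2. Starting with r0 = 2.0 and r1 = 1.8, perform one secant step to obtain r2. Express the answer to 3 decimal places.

1.975

f(2.0) = 0.20000, f(1.8) = -1.38800
r2 = 1.80000 − (-1.38800)·(1.80000 − 2.00000) / (-1.38800 − 0.20000) = 1.80000 − (0.27760)/(-1.58800) = 1.97481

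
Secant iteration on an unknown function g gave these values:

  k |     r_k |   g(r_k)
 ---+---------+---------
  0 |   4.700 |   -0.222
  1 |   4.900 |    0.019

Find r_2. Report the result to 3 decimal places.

4.884

r_2 = 4.900 − 0.019·(4.900 − 4.700) / (0.019 − (-0.222))
   = 4.900 − (0.00380)/(0.24100) = 4.88423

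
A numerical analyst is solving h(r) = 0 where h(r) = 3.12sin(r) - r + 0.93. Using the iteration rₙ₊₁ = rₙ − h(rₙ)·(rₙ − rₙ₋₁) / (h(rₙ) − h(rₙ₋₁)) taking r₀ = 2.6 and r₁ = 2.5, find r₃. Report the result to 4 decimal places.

h(2.6) = -0.061636, h(2.5) = 0.297233
r₂ = 2.500000 − 0.297233·(2.500000 − 2.600000) / (0.297233 − (-0.061636)) = 2.500000 − (-0.029723)/(0.358869) = 2.582825
h(2.582825) = 0.001217
r₃ = 2.582825 − 0.001217·(2.582825 − 2.500000) / (0.001217 − 0.297233) = 2.582825 − (0.000101)/(-0.296016) = 2.583166

2.5832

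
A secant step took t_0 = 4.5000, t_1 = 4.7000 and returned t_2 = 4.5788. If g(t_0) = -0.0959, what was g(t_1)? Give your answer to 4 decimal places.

0.1475

The secant line through (4.5000, -0.0959) and (4.7000, g(t_1)) crosses zero at t_2 = 4.5788.
So (4.5000, -0.0959), (4.7000, g(t_1)), (4.5788, 0) are collinear:
g(t_1) = -0.0959 · (4.7000 − 4.5788) / (4.5000 − 4.5788) = -0.0959 · (0.121200)/(-0.078800) = 0.147501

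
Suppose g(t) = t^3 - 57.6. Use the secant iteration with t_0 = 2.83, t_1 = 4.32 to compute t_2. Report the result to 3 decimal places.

g(2.83) = -34.93481, g(4.32) = 23.02157
t_2 = 4.32000 − 23.02157·(4.32000 − 2.83000) / (23.02157 − (-34.93481)) = 4.32000 − (34.30214)/(57.95638) = 3.72814

3.728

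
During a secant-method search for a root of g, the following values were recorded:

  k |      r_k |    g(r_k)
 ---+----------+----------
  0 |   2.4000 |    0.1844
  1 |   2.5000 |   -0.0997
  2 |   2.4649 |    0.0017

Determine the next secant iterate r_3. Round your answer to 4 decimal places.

r_3 = 2.4649 − 0.0017·(2.4649 − 2.5000) / (0.0017 − (-0.0997))
   = 2.4649 − (-0.000060)/(0.101400) = 2.465488

2.4655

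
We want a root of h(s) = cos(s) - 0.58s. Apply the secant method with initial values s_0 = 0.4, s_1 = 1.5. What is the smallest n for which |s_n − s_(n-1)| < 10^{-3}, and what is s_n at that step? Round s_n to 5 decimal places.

n = 5, s_n = 0.97192

h(0.4) = 0.6890610, h(1.5) = -0.7992628
s_2 = 1.5000000 − (-0.7992628)·(1.1000000)/(-1.4883238) = 0.9092757;  |Δ| = 0.5907243
h(0.9092757) = 0.0869376
s_3 = 0.9092757 − 0.0869376·(-0.5907243)/(0.8862004) = 0.9672266;  |Δ| = 0.0579509
h(0.9672266) = 0.0065937
s_4 = 0.9672266 − 0.0065937·(0.0579509)/(-0.0803439) = 0.9719825;  |Δ| = 0.0047559
h(0.9719825) = -0.0000868
s_5 = 0.9719825 − (-0.0000868)·(0.0047559)/(-0.0066805) = 0.9719207;  |Δ| = 0.0000618
|s_5 − s_4| = 0.0000618 < 10^{-3}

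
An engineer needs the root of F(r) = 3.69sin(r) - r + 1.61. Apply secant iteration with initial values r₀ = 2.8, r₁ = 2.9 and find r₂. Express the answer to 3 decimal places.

F(2.8) = 0.04611, F(2.9) = -0.40717
r₂ = 2.90000 − (-0.40717)·(2.90000 − 2.80000) / (-0.40717 − 0.04611) = 2.90000 − (-0.04072)/(-0.45328) = 2.81017

2.810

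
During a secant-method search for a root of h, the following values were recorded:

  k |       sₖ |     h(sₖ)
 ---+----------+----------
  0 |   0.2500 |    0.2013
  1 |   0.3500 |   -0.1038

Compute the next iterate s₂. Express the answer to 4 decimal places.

0.3160

s₂ = 0.3500 − (-0.1038)·(0.3500 − 0.2500) / (-0.1038 − 0.2013)
   = 0.3500 − (-0.010380)/(-0.305100) = 0.315978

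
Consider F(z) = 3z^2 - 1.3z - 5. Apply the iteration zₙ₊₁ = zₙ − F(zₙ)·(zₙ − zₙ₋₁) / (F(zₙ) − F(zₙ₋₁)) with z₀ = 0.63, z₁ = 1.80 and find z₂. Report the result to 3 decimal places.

F(0.63) = -4.62830, F(1.80) = 2.38000
z₂ = 1.80000 − 2.38000·(1.80000 − 0.63000) / (2.38000 − (-4.62830)) = 1.80000 − (2.78460)/(7.00830) = 1.40267

1.403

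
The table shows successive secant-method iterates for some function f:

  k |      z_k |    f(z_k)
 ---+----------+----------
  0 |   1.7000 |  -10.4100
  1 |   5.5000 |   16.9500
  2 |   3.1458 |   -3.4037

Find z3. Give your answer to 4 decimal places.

3.5395

z3 = 3.1458 − (-3.4037)·(3.1458 − 5.5000) / (-3.4037 − 16.9500)
   = 3.1458 − (8.012991)/(-20.353700) = 3.539487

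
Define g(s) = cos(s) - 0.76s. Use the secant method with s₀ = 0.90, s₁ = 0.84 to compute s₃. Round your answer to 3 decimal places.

0.859

g(0.90) = -0.06239, g(0.84) = 0.02906
s₂ = 0.84000 − 0.02906·(0.84000 − 0.90000) / (0.02906 − (-0.06239)) = 0.84000 − (-0.00174)/(0.09145) = 0.85907
g(0.85907) = 0.00025
s₃ = 0.85907 − 0.00025·(0.85907 − 0.84000) / (0.00025 − 0.02906) = 0.85907 − (0.00000)/(-0.02881) = 0.85923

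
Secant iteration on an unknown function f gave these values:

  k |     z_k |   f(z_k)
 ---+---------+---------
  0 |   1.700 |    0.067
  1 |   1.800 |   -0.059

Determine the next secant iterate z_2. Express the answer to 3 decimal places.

z_2 = 1.800 − (-0.059)·(1.800 − 1.700) / (-0.059 − 0.067)
   = 1.800 − (-0.00590)/(-0.12600) = 1.75317

1.753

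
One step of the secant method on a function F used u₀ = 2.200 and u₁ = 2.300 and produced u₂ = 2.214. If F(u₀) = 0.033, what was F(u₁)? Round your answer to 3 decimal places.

-0.203

The secant line through (2.200, 0.033) and (2.300, F(u₁)) crosses zero at u₂ = 2.214.
So (2.200, 0.033), (2.300, F(u₁)), (2.214, 0) are collinear:
F(u₁) = 0.033 · (2.300 − 2.214) / (2.200 − 2.214) = 0.033 · (0.08600)/(-0.01400) = -0.20271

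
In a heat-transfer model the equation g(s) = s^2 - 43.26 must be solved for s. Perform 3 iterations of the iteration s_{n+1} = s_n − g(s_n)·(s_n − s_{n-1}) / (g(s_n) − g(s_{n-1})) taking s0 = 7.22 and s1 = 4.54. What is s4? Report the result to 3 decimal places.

6.577

g(7.22) = 8.86840, g(4.54) = -22.64840
s2 = 4.54000 − (-22.64840)·(4.54000 − 7.22000) / (-22.64840 − 8.86840) = 4.54000 − (60.69771)/(-31.51680) = 6.46588
g(6.46588) = -1.45234
s3 = 6.46588 − (-1.45234)·(6.46588 − 4.54000) / (-1.45234 − (-22.64840)) = 6.46588 − (-2.79704)/(21.19606) = 6.59784
g(6.59784) = 0.27155
s4 = 6.59784 − 0.27155·(6.59784 − 6.46588) / (0.27155 − (-1.45234)) = 6.59784 − (0.03583)/(1.72389) = 6.57706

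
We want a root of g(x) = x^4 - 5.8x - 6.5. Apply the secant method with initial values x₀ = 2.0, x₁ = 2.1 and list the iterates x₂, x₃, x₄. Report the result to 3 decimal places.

2.073, 2.075, 2.075

g(2.0) = -2.10000, g(2.1) = 0.76810
x₂ = 2.10000 − 0.76810·(2.10000 − 2.00000) / (0.76810 − (-2.10000)) = 2.10000 − (0.07681)/(2.86810) = 2.07322
g(2.07322) = -0.04982
x₃ = 2.07322 − (-0.04982)·(2.07322 − 2.10000) / (-0.04982 − 0.76810) = 2.07322 − (0.00133)/(-0.81792) = 2.07485
g(2.07485) = -0.00107
x₄ = 2.07485 − (-0.00107)·(2.07485 − 2.07322) / (-0.00107 − (-0.04982)) = 2.07485 − (0.00000)/(0.04875) = 2.07489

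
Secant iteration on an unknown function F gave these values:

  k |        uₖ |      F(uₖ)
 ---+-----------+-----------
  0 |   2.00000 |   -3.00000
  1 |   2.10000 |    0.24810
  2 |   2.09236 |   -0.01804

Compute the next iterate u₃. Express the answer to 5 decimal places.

2.09288

u₃ = 2.09236 − (-0.01804)·(2.09236 − 2.10000) / (-0.01804 − 0.24810)
   = 2.09236 − (0.0001378)/(-0.2661400) = 2.0928779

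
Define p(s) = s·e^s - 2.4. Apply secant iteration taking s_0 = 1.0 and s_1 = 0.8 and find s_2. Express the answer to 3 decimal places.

p(1.0) = 0.31828, p(0.8) = -0.61957
s_2 = 0.80000 − (-0.61957)·(0.80000 − 1.00000) / (-0.61957 − 0.31828) = 0.80000 − (0.12391)/(-0.93785) = 0.93213

0.932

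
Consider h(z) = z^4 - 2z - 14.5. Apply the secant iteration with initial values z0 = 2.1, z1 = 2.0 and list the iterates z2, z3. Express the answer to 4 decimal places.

h(2.1) = 0.748100, h(2.0) = -2.500000
z2 = 2.000000 − (-2.500000)·(2.000000 − 2.100000) / (-2.500000 − 0.748100) = 2.000000 − (0.250000)/(-3.248100) = 2.076968
h(2.076968) = -0.045097
z3 = 2.076968 − (-0.045097)·(2.076968 − 2.000000) / (-0.045097 − (-2.500000)) = 2.076968 − (-0.003471)/(2.454903) = 2.078382

2.0770, 2.0784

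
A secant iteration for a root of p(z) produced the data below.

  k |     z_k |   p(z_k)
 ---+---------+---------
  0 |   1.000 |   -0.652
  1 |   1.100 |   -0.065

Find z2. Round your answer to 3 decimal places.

1.111

z2 = 1.100 − (-0.065)·(1.100 − 1.000) / (-0.065 − (-0.652))
   = 1.100 − (-0.00650)/(0.58700) = 1.11107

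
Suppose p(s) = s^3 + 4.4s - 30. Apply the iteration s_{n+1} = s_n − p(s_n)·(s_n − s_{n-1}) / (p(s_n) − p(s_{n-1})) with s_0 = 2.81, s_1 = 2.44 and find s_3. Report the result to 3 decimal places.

p(2.81) = 4.55204, p(2.44) = -4.73722
s_2 = 2.44000 − (-4.73722)·(2.44000 − 2.81000) / (-4.73722 − 4.55204) = 2.44000 − (1.75277)/(-9.28926) = 2.62869
p(2.62869) = -0.26954
s_3 = 2.62869 − (-0.26954)·(2.62869 − 2.44000) / (-0.26954 − (-4.73722)) = 2.62869 − (-0.05086)/(4.46768) = 2.64007

2.640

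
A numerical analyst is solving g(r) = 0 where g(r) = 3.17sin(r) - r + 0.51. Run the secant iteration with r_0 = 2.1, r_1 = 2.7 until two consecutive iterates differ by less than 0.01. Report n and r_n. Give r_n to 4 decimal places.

n = 4, r_n = 2.4736

g(2.1) = 1.146374, g(2.7) = -0.835206
r_2 = 2.700000 − (-0.835206)·(0.600000)/(-1.981579) = 2.447109;  |Δ| = 0.252891
g(2.447109) = 0.091655
r_3 = 2.447109 − 0.091655·(-0.252891)/(0.926861) = 2.472117;  |Δ| = 0.025008
g(2.472117) = 0.005106
r_4 = 2.472117 − 0.005106·(0.025008)/(-0.086549) = 2.473592;  |Δ| = 0.001475
|r_4 − r_3| = 0.001475 < 0.01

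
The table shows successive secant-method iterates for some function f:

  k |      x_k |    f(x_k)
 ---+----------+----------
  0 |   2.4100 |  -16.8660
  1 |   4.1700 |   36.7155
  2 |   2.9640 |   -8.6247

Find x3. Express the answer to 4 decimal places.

3.1934

x3 = 2.9640 − (-8.6247)·(2.9640 − 4.1700) / (-8.6247 − 36.7155)
   = 2.9640 − (10.401388)/(-45.340200) = 3.193408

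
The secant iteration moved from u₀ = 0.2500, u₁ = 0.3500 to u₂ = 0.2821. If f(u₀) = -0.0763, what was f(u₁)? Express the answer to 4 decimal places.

0.1614

The secant line through (0.2500, -0.0763) and (0.3500, f(u₁)) crosses zero at u₂ = 0.2821.
So (0.2500, -0.0763), (0.3500, f(u₁)), (0.2821, 0) are collinear:
f(u₁) = -0.0763 · (0.3500 − 0.2821) / (0.2500 − 0.2821) = -0.0763 · (0.067900)/(-0.032100) = 0.161395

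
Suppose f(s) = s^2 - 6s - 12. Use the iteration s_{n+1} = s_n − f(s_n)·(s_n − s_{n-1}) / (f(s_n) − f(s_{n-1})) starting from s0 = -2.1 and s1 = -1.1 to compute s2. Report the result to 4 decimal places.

-1.5554

f(-2.1) = 5.010000, f(-1.1) = -4.190000
s2 = -1.100000 − (-4.190000)·(-1.100000 − (-2.100000)) / (-4.190000 − 5.010000) = -1.100000 − (-4.190000)/(-9.200000) = -1.555435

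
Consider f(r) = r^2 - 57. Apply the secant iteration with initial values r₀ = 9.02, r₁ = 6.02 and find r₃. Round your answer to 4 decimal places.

f(9.02) = 24.360400, f(6.02) = -20.759600
r₂ = 6.020000 − (-20.759600)·(6.020000 − 9.020000) / (-20.759600 − 24.360400) = 6.020000 − (62.278800)/(-45.120000) = 7.400293
f(7.400293) = -2.235670
r₃ = 7.400293 − (-2.235670)·(7.400293 − 6.020000) / (-2.235670 − (-20.759600)) = 7.400293 − (-3.085879)/(18.523930) = 7.566881

7.5669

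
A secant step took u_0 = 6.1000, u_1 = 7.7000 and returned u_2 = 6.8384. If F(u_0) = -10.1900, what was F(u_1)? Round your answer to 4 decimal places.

The secant line through (6.1000, -10.1900) and (7.7000, F(u_1)) crosses zero at u_2 = 6.8384.
So (6.1000, -10.1900), (7.7000, F(u_1)), (6.8384, 0) are collinear:
F(u_1) = -10.1900 · (7.7000 − 6.8384) / (6.1000 − 6.8384) = -10.1900 · (0.861600)/(-0.738400) = 11.890173

11.8902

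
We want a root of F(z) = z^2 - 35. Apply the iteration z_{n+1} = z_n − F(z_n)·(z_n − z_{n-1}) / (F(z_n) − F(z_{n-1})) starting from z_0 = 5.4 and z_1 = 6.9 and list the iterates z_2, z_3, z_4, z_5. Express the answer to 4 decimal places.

F(5.4) = -5.840000, F(6.9) = 12.610000
z_2 = 6.900000 − 12.610000·(6.900000 − 5.400000) / (12.610000 − (-5.840000)) = 6.900000 − (18.915000)/(18.450000) = 5.874797
F(5.874797) = -0.486763
z_3 = 5.874797 − (-0.486763)·(5.874797 − 6.900000) / (-0.486763 − 12.610000) = 5.874797 − (0.499031)/(-13.096763) = 5.912900
F(5.912900) = -0.037612
z_4 = 5.912900 − (-0.037612)·(5.912900 − 5.874797) / (-0.037612 − (-0.486763)) = 5.912900 − (-0.001433)/(0.449151) = 5.916091
F(5.916091) = 0.000132
z_5 = 5.916091 − 0.000132·(5.916091 − 5.912900) / (0.000132 − (-0.037612)) = 5.916091 − (0.000000)/(0.037744) = 5.916080

5.8748, 5.9129, 5.9161, 5.9161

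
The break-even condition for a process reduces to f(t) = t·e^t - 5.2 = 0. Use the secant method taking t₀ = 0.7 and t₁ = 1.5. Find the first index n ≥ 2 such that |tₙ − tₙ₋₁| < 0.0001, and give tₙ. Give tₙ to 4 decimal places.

n = 6, tₙ = 1.3492

f(0.7) = -3.790373, f(1.5) = 1.522534
t₂ = 1.500000 − 1.522534·(0.800000)/(5.312907) = 1.270742;  |Δ| = 0.229258
f(1.270742) = -0.671717
t₃ = 1.270742 − (-0.671717)·(-0.229258)/(-2.194251) = 1.340924;  |Δ| = 0.070182
f(1.340924) = -0.074221
t₄ = 1.340924 − (-0.074221)·(0.070182)/(0.597496) = 1.349642;  |Δ| = 0.008718
f(1.349642) = 0.004278
t₅ = 1.349642 − 0.004278·(0.008718)/(0.078499) = 1.349167;  |Δ| = 0.000475
f(1.349167) = -0.000025
t₆ = 1.349167 − (-0.000025)·(-0.000475)/(-0.004303) = 1.349169;  |Δ| = 0.000003
|t₆ − t₅| = 0.000003 < 0.0001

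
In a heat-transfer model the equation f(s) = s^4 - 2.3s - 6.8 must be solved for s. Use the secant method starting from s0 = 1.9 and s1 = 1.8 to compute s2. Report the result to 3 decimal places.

1.819

f(1.9) = 1.86210, f(1.8) = -0.44240
s2 = 1.80000 − (-0.44240)·(1.80000 − 1.90000) / (-0.44240 − 1.86210) = 1.80000 − (0.04424)/(-2.30450) = 1.81920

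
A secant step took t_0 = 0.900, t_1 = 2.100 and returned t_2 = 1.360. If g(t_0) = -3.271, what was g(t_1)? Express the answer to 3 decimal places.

5.262

The secant line through (0.900, -3.271) and (2.100, g(t_1)) crosses zero at t_2 = 1.360.
So (0.900, -3.271), (2.100, g(t_1)), (1.360, 0) are collinear:
g(t_1) = -3.271 · (2.100 − 1.360) / (0.900 − 1.360) = -3.271 · (0.74000)/(-0.46000) = 5.26204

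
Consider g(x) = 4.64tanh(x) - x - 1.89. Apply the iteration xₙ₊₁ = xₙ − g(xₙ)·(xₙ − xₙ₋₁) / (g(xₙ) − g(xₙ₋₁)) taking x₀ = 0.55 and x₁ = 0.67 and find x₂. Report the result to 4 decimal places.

g(0.55) = -0.117586, g(0.67) = 0.154307
x₂ = 0.670000 − 0.154307·(0.670000 − 0.550000) / (0.154307 − (-0.117586)) = 0.670000 − (0.018517)/(0.271893) = 0.601897

0.6019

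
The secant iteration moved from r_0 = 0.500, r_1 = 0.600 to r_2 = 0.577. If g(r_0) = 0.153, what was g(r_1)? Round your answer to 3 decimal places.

The secant line through (0.500, 0.153) and (0.600, g(r_1)) crosses zero at r_2 = 0.577.
So (0.500, 0.153), (0.600, g(r_1)), (0.577, 0) are collinear:
g(r_1) = 0.153 · (0.600 − 0.577) / (0.500 − 0.577) = 0.153 · (0.02300)/(-0.07700) = -0.04570

-0.046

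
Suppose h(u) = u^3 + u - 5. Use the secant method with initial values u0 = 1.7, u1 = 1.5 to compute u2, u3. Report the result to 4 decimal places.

h(1.7) = 1.613000, h(1.5) = -0.125000
u2 = 1.500000 − (-0.125000)·(1.500000 − 1.700000) / (-0.125000 − 1.613000) = 1.500000 − (0.025000)/(-1.738000) = 1.514384
h(1.514384) = -0.012587
u3 = 1.514384 − (-0.012587)·(1.514384 − 1.500000) / (-0.012587 − (-0.125000)) = 1.514384 − (-0.000181)/(0.112413) = 1.515995

1.5144, 1.5160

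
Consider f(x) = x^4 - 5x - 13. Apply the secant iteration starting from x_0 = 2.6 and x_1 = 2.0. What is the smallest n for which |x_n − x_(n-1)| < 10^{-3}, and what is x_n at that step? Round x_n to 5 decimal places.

f(2.6) = 19.6976000, f(2.0) = -7.0000000
x_2 = 2.0000000 − (-7.0000000)·(-0.6000000)/(-26.6976000) = 2.1573175;  |Δ| = 0.1573175
f(2.1573175) = -2.1266961
x_3 = 2.1573175 − (-2.1266961)·(0.1573175)/(4.8733039) = 2.2259704;  |Δ| = 0.0686529
f(2.2259704) = 0.4216215
x_4 = 2.2259704 − 0.4216215·(0.0686529)/(2.5483177) = 2.2146117;  |Δ| = 0.0113587
f(2.2146117) = -0.0188877
x_5 = 2.2146117 − (-0.0188877)·(-0.0113587)/(-0.4405092) = 2.2150988;  |Δ| = 0.0004870
|x_5 − x_4| = 0.0004870 < 10^{-3}

n = 5, x_n = 2.21510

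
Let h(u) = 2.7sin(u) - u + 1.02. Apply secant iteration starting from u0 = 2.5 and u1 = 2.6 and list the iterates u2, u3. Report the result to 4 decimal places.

2.5419, 2.5425

h(2.5) = 0.135875, h(2.6) = -0.188146
u2 = 2.600000 − (-0.188146)·(2.600000 − 2.500000) / (-0.188146 − 0.135875) = 2.600000 − (-0.018815)/(-0.324021) = 2.541934
h(2.541934) = 0.001840
u3 = 2.541934 − 0.001840·(2.541934 − 2.600000) / (0.001840 − (-0.188146)) = 2.541934 − (-0.000107)/(0.189986) = 2.542496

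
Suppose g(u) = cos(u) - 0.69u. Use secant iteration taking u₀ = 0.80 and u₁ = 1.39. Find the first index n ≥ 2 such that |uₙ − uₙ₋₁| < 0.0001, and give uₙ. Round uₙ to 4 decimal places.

n = 5, uₙ = 0.9004

g(0.80) = 0.144707, g(1.39) = -0.779287
u₂ = 1.390000 − (-0.779287)·(0.590000)/(-0.923994) = 0.892400;  |Δ| = 0.497600
g(0.892400) = 0.011789
u₃ = 0.892400 − 0.011789·(-0.497600)/(0.791076) = 0.899816;  |Δ| = 0.007416
g(0.899816) = 0.000882
u₄ = 0.899816 − 0.000882·(0.007416)/(-0.010908) = 0.900415;  |Δ| = 0.000599
g(0.900415) = -0.000001
u₅ = 0.900415 − (-0.000001)·(0.000599)/(-0.000883) = 0.900414;  |Δ| = 0.000001
|u₅ − u₄| = 0.000001 < 0.0001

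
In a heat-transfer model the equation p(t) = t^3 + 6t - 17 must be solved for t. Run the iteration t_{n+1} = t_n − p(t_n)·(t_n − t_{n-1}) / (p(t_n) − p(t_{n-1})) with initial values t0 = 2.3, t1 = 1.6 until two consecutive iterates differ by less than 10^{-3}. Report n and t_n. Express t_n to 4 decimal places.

n = 5, t_n = 1.8232

p(2.3) = 8.967000, p(1.6) = -3.304000
t2 = 1.600000 − (-3.304000)·(-0.700000)/(-12.271000) = 1.788477;  |Δ| = 0.188477
p(1.788477) = -0.548428
t3 = 1.788477 − (-0.548428)·(0.188477)/(2.755572) = 1.825989;  |Δ| = 0.037512
p(1.825989) = 0.044204
t4 = 1.825989 − 0.044204·(0.037512)/(0.592632) = 1.823191;  |Δ| = 0.002798
p(1.823191) = -0.000528
t5 = 1.823191 − (-0.000528)·(-0.002798)/(-0.044732) = 1.823224;  |Δ| = 0.000033
|t5 − t4| = 0.000033 < 10^{-3}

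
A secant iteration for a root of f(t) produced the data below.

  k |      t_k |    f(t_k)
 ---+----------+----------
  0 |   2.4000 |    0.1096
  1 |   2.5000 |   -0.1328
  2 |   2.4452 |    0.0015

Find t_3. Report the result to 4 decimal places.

2.4458

t_3 = 2.4452 − 0.0015·(2.4452 − 2.5000) / (0.0015 − (-0.1328))
   = 2.4452 − (-0.000082)/(0.134300) = 2.445812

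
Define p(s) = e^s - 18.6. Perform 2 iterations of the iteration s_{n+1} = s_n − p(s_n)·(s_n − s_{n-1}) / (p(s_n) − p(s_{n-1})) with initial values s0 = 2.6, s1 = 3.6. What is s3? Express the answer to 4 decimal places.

2.8924

p(2.6) = -5.136262, p(3.6) = 17.998234
s2 = 3.600000 − 17.998234·(3.600000 − 2.600000) / (17.998234 − (-5.136262)) = 3.600000 − (17.998234)/(23.134496) = 2.822017
p(2.822017) = -1.789269
s3 = 2.822017 − (-1.789269)·(2.822017 − 3.600000) / (-1.789269 − 17.998234) = 2.822017 − (1.392020)/(-19.787503) = 2.892366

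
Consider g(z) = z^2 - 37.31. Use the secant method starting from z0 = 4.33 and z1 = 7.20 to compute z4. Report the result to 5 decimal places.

g(4.33) = -18.5611000, g(7.20) = 14.5300000
z2 = 7.2000000 − 14.5300000·(7.2000000 − 4.3300000) / (14.5300000 − (-18.5611000)) = 7.2000000 − (41.7011000)/(33.0911000) = 5.9398092
g(5.9398092) = -2.0286667
z3 = 5.9398092 − (-2.0286667)·(5.9398092 − 7.2000000) / (-2.0286667 − 14.5300000) = 5.9398092 − (2.5565072)/(-16.5586667) = 6.0942001
g(6.0942001) = -0.1707254
z4 = 6.0942001 − (-0.1707254)·(6.0942001 − 5.9398092) / (-0.1707254 − (-2.0286667)) = 6.0942001 − (-0.0263584)/(1.8579413) = 6.1083870

6.10839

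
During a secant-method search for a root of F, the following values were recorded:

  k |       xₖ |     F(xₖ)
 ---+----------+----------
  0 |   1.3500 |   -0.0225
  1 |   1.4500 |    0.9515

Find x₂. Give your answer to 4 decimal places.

x₂ = 1.4500 − 0.9515·(1.4500 − 1.3500) / (0.9515 − (-0.0225))
   = 1.4500 − (0.095150)/(0.974000) = 1.352310

1.3523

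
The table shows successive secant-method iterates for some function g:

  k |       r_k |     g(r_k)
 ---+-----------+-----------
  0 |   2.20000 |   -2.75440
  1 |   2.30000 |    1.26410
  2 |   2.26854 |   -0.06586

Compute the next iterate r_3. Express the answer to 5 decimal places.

r_3 = 2.26854 − (-0.06586)·(2.26854 − 2.30000) / (-0.06586 − 1.26410)
   = 2.26854 − (0.0020720)/(-1.3299600) = 2.2700979

2.27010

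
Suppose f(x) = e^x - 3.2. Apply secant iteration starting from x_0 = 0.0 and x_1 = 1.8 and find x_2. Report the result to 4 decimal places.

0.7842

f(0.0) = -2.200000, f(1.8) = 2.849647
x_2 = 1.800000 − 2.849647·(1.800000 − 0.000000) / (2.849647 − (-2.200000)) = 1.800000 − (5.129365)/(5.049647) = 0.784213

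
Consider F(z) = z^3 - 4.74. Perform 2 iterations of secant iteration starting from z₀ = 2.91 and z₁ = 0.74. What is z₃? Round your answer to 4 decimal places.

2.3727

F(2.91) = 19.902171, F(0.74) = -4.334776
z₂ = 0.740000 − (-4.334776)·(0.740000 − 2.910000) / (-4.334776 − 19.902171) = 0.740000 − (9.406464)/(-24.236947) = 1.128104
F(1.128104) = -3.304353
z₃ = 1.128104 − (-3.304353)·(1.128104 − 0.740000) / (-3.304353 − (-4.334776)) = 1.128104 − (-1.282434)/(1.030423) = 2.372674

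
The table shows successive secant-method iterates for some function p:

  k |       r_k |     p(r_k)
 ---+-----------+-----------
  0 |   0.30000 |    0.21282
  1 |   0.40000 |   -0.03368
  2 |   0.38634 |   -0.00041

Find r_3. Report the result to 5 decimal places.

r_3 = 0.38634 − (-0.00041)·(0.38634 − 0.40000) / (-0.00041 − (-0.03368))
   = 0.38634 − (0.0000056)/(0.0332700) = 0.3861717

0.38617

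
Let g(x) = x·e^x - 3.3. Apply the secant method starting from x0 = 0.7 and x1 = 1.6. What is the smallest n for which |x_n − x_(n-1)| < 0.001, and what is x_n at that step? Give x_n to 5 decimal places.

g(0.7) = -1.8903731, g(1.6) = 4.6248519
x2 = 1.6000000 − 4.6248519·(0.9000000)/(6.5152250) = 0.9611323;  |Δ| = 0.6388677
g(0.9611323) = -0.7869702
x3 = 0.9611323 − (-0.7869702)·(-0.6388677)/(-5.4118221) = 1.0540345;  |Δ| = 0.0929021
g(1.0540345) = -0.2757607
x4 = 1.0540345 − (-0.2757607)·(0.0929021)/(0.5112095) = 1.1041485;  |Δ| = 0.0501140
g(1.1041485) = 0.0308345
x5 = 1.1041485 − 0.0308345·(0.0501140)/(0.3065952) = 1.0991085;  |Δ| = 0.0050400
g(1.0991085) = -0.0010382
x6 = 1.0991085 − (-0.0010382)·(-0.0050400)/(-0.0318727) = 1.0992726;  |Δ| = 0.0001642
|x6 − x5| = 0.0001642 < 0.001

n = 6, x_n = 1.09927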